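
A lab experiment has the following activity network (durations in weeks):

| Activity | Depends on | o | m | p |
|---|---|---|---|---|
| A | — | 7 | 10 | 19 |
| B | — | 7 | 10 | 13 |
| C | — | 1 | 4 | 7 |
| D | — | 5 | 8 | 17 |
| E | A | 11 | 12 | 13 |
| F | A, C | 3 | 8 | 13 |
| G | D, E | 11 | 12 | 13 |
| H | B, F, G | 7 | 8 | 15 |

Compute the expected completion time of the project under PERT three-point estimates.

te_A = (7 + 4·10 + 19)/6 = 66/6 = 11
te_B = (7 + 4·10 + 13)/6 = 60/6 = 10
te_C = (1 + 4·4 + 7)/6 = 24/6 = 4
te_D = (5 + 4·8 + 17)/6 = 54/6 = 9
te_E = (11 + 4·12 + 13)/6 = 72/6 = 12
te_F = (3 + 4·8 + 13)/6 = 48/6 = 8
te_G = (11 + 4·12 + 13)/6 = 72/6 = 12
te_H = (7 + 4·8 + 15)/6 = 54/6 = 9

Forward pass:
ES_A = 0; EF_A = 11
ES_B = 0; EF_B = 10
ES_C = 0; EF_C = 4
ES_D = 0; EF_D = 9
ES_E = 11; EF_E = 11+12 = 23
ES_F = max(EF_A=11, EF_C=4) = 11; EF_F = 11+8 = 19
ES_G = max(EF_D=9, EF_E=23) = 23; EF_G = 23+12 = 35
ES_H = max(EF_B=10, EF_F=19, EF_G=35) = 35; EF_H = 35+9 = 44
Expected project duration μ = 44 weeks. Critical path: A → E → G → H.

44 weeks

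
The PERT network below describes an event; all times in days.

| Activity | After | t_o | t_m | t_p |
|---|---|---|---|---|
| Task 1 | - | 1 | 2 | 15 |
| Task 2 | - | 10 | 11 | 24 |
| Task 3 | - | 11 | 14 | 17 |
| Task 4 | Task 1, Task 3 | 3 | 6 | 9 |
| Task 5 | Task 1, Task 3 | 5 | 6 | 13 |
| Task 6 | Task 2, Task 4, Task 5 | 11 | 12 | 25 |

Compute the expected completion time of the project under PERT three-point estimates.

35 days

te_Task 1 = (1 + 4·2 + 15)/6 = 24/6 = 4
te_Task 2 = (10 + 4·11 + 24)/6 = 78/6 = 13
te_Task 3 = (11 + 4·14 + 17)/6 = 84/6 = 14
te_Task 4 = (3 + 4·6 + 9)/6 = 36/6 = 6
te_Task 5 = (5 + 4·6 + 13)/6 = 42/6 = 7
te_Task 6 = (11 + 4·12 + 25)/6 = 84/6 = 14

Forward pass:
ES_Task 1 = 0; EF_Task 1 = 4
ES_Task 2 = 0; EF_Task 2 = 13
ES_Task 3 = 0; EF_Task 3 = 14
ES_Task 4 = max(EF_Task 1=4, EF_Task 3=14) = 14; EF_Task 4 = 14+6 = 20
ES_Task 5 = max(EF_Task 1=4, EF_Task 3=14) = 14; EF_Task 5 = 14+7 = 21
ES_Task 6 = max(EF_Task 2=13, EF_Task 4=20, EF_Task 5=21) = 21; EF_Task 6 = 21+14 = 35
Expected project duration μ = 35 days. Critical path: Task 3 → Task 5 → Task 6.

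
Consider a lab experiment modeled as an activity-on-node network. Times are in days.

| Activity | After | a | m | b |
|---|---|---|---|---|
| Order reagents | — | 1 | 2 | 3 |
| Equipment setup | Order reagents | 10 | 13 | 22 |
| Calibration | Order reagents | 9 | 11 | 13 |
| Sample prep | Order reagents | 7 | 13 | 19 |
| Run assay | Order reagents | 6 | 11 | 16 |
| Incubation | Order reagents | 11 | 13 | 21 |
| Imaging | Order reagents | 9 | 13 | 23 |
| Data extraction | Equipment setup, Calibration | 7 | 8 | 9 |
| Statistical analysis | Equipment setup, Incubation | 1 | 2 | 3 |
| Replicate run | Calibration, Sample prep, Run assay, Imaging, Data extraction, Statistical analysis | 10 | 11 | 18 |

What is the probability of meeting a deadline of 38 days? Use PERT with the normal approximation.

te_Order reagents = (1 + 4·2 + 3)/6 = 12/6 = 2; σ²_Order reagents = ((3−1)/6)² = 0.111
te_Equipment setup = (10 + 4·13 + 22)/6 = 84/6 = 14; σ²_Equipment setup = ((22−10)/6)² = 4.000
te_Calibration = (9 + 4·11 + 13)/6 = 66/6 = 11; σ²_Calibration = ((13−9)/6)² = 0.444
te_Sample prep = (7 + 4·13 + 19)/6 = 78/6 = 13; σ²_Sample prep = ((19−7)/6)² = 4.000
te_Run assay = (6 + 4·11 + 16)/6 = 66/6 = 11; σ²_Run assay = ((16−6)/6)² = 2.778
te_Incubation = (11 + 4·13 + 21)/6 = 84/6 = 14; σ²_Incubation = ((21−11)/6)² = 2.778
te_Imaging = (9 + 4·13 + 23)/6 = 84/6 = 14; σ²_Imaging = ((23−9)/6)² = 5.444
te_Data extraction = (7 + 4·8 + 9)/6 = 48/6 = 8; σ²_Data extraction = ((9−7)/6)² = 0.111
te_Statistical analysis = (1 + 4·2 + 3)/6 = 12/6 = 2; σ²_Statistical analysis = ((3−1)/6)² = 0.111
te_Replicate run = (10 + 4·11 + 18)/6 = 72/6 = 12; σ²_Replicate run = ((18−10)/6)² = 1.778

Forward pass:
ES_Order reagents = 0; EF_Order reagents = 2
ES_Equipment setup = 2; EF_Equipment setup = 2+14 = 16
ES_Calibration = 2; EF_Calibration = 2+11 = 13
ES_Sample prep = 2; EF_Sample prep = 2+13 = 15
ES_Run assay = 2; EF_Run assay = 2+11 = 13
ES_Incubation = 2; EF_Incubation = 2+14 = 16
ES_Imaging = 2; EF_Imaging = 2+14 = 16
ES_Data extraction = max(EF_Equipment setup=16, EF_Calibration=13) = 16; EF_Data extraction = 16+8 = 24
ES_Statistical analysis = max(EF_Equipment setup=16, EF_Incubation=16) = 16; EF_Statistical analysis = 16+2 = 18
ES_Replicate run = max(EF_Calibration=13, EF_Sample prep=15, EF_Run assay=13, EF_Imaging=16, EF_Data extraction=24, EF_Statistical analysis=18) = 24; EF_Replicate run = 24+12 = 36
Expected project duration μ = 36 days. Critical path: Order reagents → Equipment setup → Data extraction → Replicate run.

Variance along critical path = 0.111 + 4.000 + 0.111 + 1.778 = 6.000; σ = √6.000 = 2.449 days.
Z = (38 − 36) / 2.449 = 0.816
P(T ≤ 38) = Φ(0.816) ≈ 0.793

0.793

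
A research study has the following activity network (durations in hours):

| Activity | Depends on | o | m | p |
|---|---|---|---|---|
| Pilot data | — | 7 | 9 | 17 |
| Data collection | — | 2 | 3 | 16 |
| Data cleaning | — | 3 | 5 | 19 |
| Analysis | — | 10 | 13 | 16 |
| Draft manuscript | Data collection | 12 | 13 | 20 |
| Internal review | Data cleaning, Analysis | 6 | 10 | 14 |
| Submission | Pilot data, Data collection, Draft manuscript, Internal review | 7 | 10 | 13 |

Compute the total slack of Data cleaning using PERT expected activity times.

te_Pilot data = (7 + 4·9 + 17)/6 = 60/6 = 10
te_Data collection = (2 + 4·3 + 16)/6 = 30/6 = 5
te_Data cleaning = (3 + 4·5 + 19)/6 = 42/6 = 7
te_Analysis = (10 + 4·13 + 16)/6 = 78/6 = 13
te_Draft manuscript = (12 + 4·13 + 20)/6 = 84/6 = 14
te_Internal review = (6 + 4·10 + 14)/6 = 60/6 = 10
te_Submission = (7 + 4·10 + 13)/6 = 60/6 = 10

Forward pass:
ES_Pilot data = 0; EF_Pilot data = 10
ES_Data collection = 0; EF_Data collection = 5
ES_Data cleaning = 0; EF_Data cleaning = 7
ES_Analysis = 0; EF_Analysis = 13
ES_Draft manuscript = 5; EF_Draft manuscript = 5+14 = 19
ES_Internal review = max(EF_Data cleaning=7, EF_Analysis=13) = 13; EF_Internal review = 13+10 = 23
ES_Submission = max(EF_Pilot data=10, EF_Data collection=5, EF_Draft manuscript=19, EF_Internal review=23) = 23; EF_Submission = 23+10 = 33
Expected project duration μ = 33 hours. Critical path: Analysis → Internal review → Submission.

Backward pass:
LF_Submission = 33; LS_Submission = 33−10 = 23
LF_Internal review = LS_Submission = 23; LS_Internal review = 23−10 = 13
LF_Draft manuscript = LS_Submission = 23; LS_Draft manuscript = 23−14 = 9
LF_Analysis = LS_Internal review = 13; LS_Analysis = 13−13 = 0
LF_Data cleaning = LS_Internal review = 13; LS_Data cleaning = 13−7 = 6
LF_Data collection = min(LS_Draft manuscript=9, LS_Submission=23) = 9; LS_Data collection = 9−5 = 4
LF_Pilot data = LS_Submission = 23; LS_Pilot data = 23−10 = 13
Slack_Data cleaning = LS_Data cleaning − ES_Data cleaning = 6 − 0 = 6

6 hours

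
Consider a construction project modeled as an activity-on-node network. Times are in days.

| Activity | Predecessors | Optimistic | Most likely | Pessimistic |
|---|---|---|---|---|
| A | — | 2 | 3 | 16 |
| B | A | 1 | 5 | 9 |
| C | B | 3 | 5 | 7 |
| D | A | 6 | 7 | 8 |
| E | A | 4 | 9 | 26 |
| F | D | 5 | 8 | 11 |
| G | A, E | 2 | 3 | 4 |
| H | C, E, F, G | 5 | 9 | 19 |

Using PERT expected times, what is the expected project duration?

te_A = (2 + 4·3 + 16)/6 = 30/6 = 5
te_B = (1 + 4·5 + 9)/6 = 30/6 = 5
te_C = (3 + 4·5 + 7)/6 = 30/6 = 5
te_D = (6 + 4·7 + 8)/6 = 42/6 = 7
te_E = (4 + 4·9 + 26)/6 = 66/6 = 11
te_F = (5 + 4·8 + 11)/6 = 48/6 = 8
te_G = (2 + 4·3 + 4)/6 = 18/6 = 3
te_H = (5 + 4·9 + 19)/6 = 60/6 = 10

Forward pass:
ES_A = 0; EF_A = 5
ES_B = 5; EF_B = 5+5 = 10
ES_C = 10; EF_C = 10+5 = 15
ES_D = 5; EF_D = 5+7 = 12
ES_E = 5; EF_E = 5+11 = 16
ES_F = 12; EF_F = 12+8 = 20
ES_G = max(EF_A=5, EF_E=16) = 16; EF_G = 16+3 = 19
ES_H = max(EF_C=15, EF_E=16, EF_F=20, EF_G=19) = 20; EF_H = 20+10 = 30
Expected project duration μ = 30 days. Critical path: A → D → F → H.

30 days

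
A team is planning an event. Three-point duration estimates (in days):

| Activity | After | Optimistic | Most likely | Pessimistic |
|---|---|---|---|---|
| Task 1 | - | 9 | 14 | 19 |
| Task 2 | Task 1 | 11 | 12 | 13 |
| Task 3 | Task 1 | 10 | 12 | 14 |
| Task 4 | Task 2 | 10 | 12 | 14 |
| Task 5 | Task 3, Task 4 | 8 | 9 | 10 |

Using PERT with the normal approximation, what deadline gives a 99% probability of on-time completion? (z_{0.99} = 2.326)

51.3 days

te_Task 1 = (9 + 4·14 + 19)/6 = 84/6 = 14; σ²_Task 1 = ((19−9)/6)² = 2.778
te_Task 2 = (11 + 4·12 + 13)/6 = 72/6 = 12; σ²_Task 2 = ((13−11)/6)² = 0.111
te_Task 3 = (10 + 4·12 + 14)/6 = 72/6 = 12; σ²_Task 3 = ((14−10)/6)² = 0.444
te_Task 4 = (10 + 4·12 + 14)/6 = 72/6 = 12; σ²_Task 4 = ((14−10)/6)² = 0.444
te_Task 5 = (8 + 4·9 + 10)/6 = 54/6 = 9; σ²_Task 5 = ((10−8)/6)² = 0.111

Forward pass:
ES_Task 1 = 0; EF_Task 1 = 14
ES_Task 2 = 14; EF_Task 2 = 14+12 = 26
ES_Task 3 = 14; EF_Task 3 = 14+12 = 26
ES_Task 4 = 26; EF_Task 4 = 26+12 = 38
ES_Task 5 = max(EF_Task 3=26, EF_Task 4=38) = 38; EF_Task 5 = 38+9 = 47
Expected project duration μ = 47 days. Critical path: Task 1 → Task 2 → Task 4 → Task 5.

Variance along critical path = 2.778 + 0.111 + 0.444 + 0.111 = 3.444; σ = 1.856 days.
D = μ + z·σ = 47 + 2.326·1.856 = 51.3 days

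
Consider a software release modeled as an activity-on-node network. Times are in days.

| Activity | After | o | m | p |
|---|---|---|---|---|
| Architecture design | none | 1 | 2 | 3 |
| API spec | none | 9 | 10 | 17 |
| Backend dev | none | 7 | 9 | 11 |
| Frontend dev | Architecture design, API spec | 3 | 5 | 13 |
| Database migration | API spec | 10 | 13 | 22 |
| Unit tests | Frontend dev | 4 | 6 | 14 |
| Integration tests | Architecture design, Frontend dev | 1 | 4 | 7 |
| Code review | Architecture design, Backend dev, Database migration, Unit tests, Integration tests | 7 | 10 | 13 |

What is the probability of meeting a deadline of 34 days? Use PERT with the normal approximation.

0.350

te_Architecture design = (1 + 4·2 + 3)/6 = 12/6 = 2; σ²_Architecture design = ((3−1)/6)² = 0.111
te_API spec = (9 + 4·10 + 17)/6 = 66/6 = 11; σ²_API spec = ((17−9)/6)² = 1.778
te_Backend dev = (7 + 4·9 + 11)/6 = 54/6 = 9; σ²_Backend dev = ((11−7)/6)² = 0.444
te_Frontend dev = (3 + 4·5 + 13)/6 = 36/6 = 6; σ²_Frontend dev = ((13−3)/6)² = 2.778
te_Database migration = (10 + 4·13 + 22)/6 = 84/6 = 14; σ²_Database migration = ((22−10)/6)² = 4.000
te_Unit tests = (4 + 4·6 + 14)/6 = 42/6 = 7; σ²_Unit tests = ((14−4)/6)² = 2.778
te_Integration tests = (1 + 4·4 + 7)/6 = 24/6 = 4; σ²_Integration tests = ((7−1)/6)² = 1.000
te_Code review = (7 + 4·10 + 13)/6 = 60/6 = 10; σ²_Code review = ((13−7)/6)² = 1.000

Forward pass:
ES_Architecture design = 0; EF_Architecture design = 2
ES_API spec = 0; EF_API spec = 11
ES_Backend dev = 0; EF_Backend dev = 9
ES_Frontend dev = max(EF_Architecture design=2, EF_API spec=11) = 11; EF_Frontend dev = 11+6 = 17
ES_Database migration = 11; EF_Database migration = 11+14 = 25
ES_Unit tests = 17; EF_Unit tests = 17+7 = 24
ES_Integration tests = max(EF_Architecture design=2, EF_Frontend dev=17) = 17; EF_Integration tests = 17+4 = 21
ES_Code review = max(EF_Architecture design=2, EF_Backend dev=9, EF_Database migration=25, EF_Unit tests=24, EF_Integration tests=21) = 25; EF_Code review = 25+10 = 35
Expected project duration μ = 35 days. Critical path: API spec → Database migration → Code review.

Variance along critical path = 1.778 + 4.000 + 1.000 = 6.778; σ = √6.778 = 2.603 days.
Z = (34 − 35) / 2.603 = -0.384
P(T ≤ 34) = Φ(-0.384) ≈ 0.350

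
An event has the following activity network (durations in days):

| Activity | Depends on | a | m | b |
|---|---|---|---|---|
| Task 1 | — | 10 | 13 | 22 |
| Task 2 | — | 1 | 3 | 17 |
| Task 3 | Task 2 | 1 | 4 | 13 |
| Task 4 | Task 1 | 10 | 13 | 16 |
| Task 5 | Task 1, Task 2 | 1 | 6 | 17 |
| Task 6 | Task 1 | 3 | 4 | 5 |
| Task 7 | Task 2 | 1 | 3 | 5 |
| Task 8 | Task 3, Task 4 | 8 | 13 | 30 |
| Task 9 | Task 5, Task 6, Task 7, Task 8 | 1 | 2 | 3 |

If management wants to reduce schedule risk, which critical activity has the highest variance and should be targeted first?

te_Task 1 = (10 + 4·13 + 22)/6 = 84/6 = 14; σ²_Task 1 = ((22−10)/6)² = 4.000
te_Task 2 = (1 + 4·3 + 17)/6 = 30/6 = 5; σ²_Task 2 = ((17−1)/6)² = 7.111
te_Task 3 = (1 + 4·4 + 13)/6 = 30/6 = 5; σ²_Task 3 = ((13−1)/6)² = 4.000
te_Task 4 = (10 + 4·13 + 16)/6 = 78/6 = 13; σ²_Task 4 = ((16−10)/6)² = 1.000
te_Task 5 = (1 + 4·6 + 17)/6 = 42/6 = 7; σ²_Task 5 = ((17−1)/6)² = 7.111
te_Task 6 = (3 + 4·4 + 5)/6 = 24/6 = 4; σ²_Task 6 = ((5−3)/6)² = 0.111
te_Task 7 = (1 + 4·3 + 5)/6 = 18/6 = 3; σ²_Task 7 = ((5−1)/6)² = 0.444
te_Task 8 = (8 + 4·13 + 30)/6 = 90/6 = 15; σ²_Task 8 = ((30−8)/6)² = 13.444
te_Task 9 = (1 + 4·2 + 3)/6 = 12/6 = 2; σ²_Task 9 = ((3−1)/6)² = 0.111

Forward pass:
ES_Task 1 = 0; EF_Task 1 = 14
ES_Task 2 = 0; EF_Task 2 = 5
ES_Task 3 = 5; EF_Task 3 = 5+5 = 10
ES_Task 4 = 14; EF_Task 4 = 14+13 = 27
ES_Task 5 = max(EF_Task 1=14, EF_Task 2=5) = 14; EF_Task 5 = 14+7 = 21
ES_Task 6 = 14; EF_Task 6 = 14+4 = 18
ES_Task 7 = 5; EF_Task 7 = 5+3 = 8
ES_Task 8 = max(EF_Task 3=10, EF_Task 4=27) = 27; EF_Task 8 = 27+15 = 42
ES_Task 9 = max(EF_Task 5=21, EF_Task 6=18, EF_Task 7=8, EF_Task 8=42) = 42; EF_Task 9 = 42+2 = 44
Expected project duration μ = 44 days. Critical path: Task 1 → Task 4 → Task 8 → Task 9.

Variances on critical path: σ²_Task 1=4.000, σ²_Task 4=1.000, σ²_Task 8=13.444, σ²_Task 9=0.111.
Largest is σ²_Task 8 = 13.444.

Task 8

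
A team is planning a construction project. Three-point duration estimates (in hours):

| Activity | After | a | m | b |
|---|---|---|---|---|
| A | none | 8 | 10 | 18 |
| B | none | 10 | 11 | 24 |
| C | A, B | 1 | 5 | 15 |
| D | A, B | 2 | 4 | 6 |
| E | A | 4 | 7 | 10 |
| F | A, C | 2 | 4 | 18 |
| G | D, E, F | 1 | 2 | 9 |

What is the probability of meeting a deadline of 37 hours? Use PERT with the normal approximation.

te_A = (8 + 4·10 + 18)/6 = 66/6 = 11; σ²_A = ((18−8)/6)² = 2.778
te_B = (10 + 4·11 + 24)/6 = 78/6 = 13; σ²_B = ((24−10)/6)² = 5.444
te_C = (1 + 4·5 + 15)/6 = 36/6 = 6; σ²_C = ((15−1)/6)² = 5.444
te_D = (2 + 4·4 + 6)/6 = 24/6 = 4; σ²_D = ((6−2)/6)² = 0.444
te_E = (4 + 4·7 + 10)/6 = 42/6 = 7; σ²_E = ((10−4)/6)² = 1.000
te_F = (2 + 4·4 + 18)/6 = 36/6 = 6; σ²_F = ((18−2)/6)² = 7.111
te_G = (1 + 4·2 + 9)/6 = 18/6 = 3; σ²_G = ((9−1)/6)² = 1.778

Forward pass:
ES_A = 0; EF_A = 11
ES_B = 0; EF_B = 13
ES_C = max(EF_A=11, EF_B=13) = 13; EF_C = 13+6 = 19
ES_D = max(EF_A=11, EF_B=13) = 13; EF_D = 13+4 = 17
ES_E = 11; EF_E = 11+7 = 18
ES_F = max(EF_A=11, EF_C=19) = 19; EF_F = 19+6 = 25
ES_G = max(EF_D=17, EF_E=18, EF_F=25) = 25; EF_G = 25+3 = 28
Expected project duration μ = 28 hours. Critical path: B → C → F → G.

Variance along critical path = 5.444 + 5.444 + 7.111 + 1.778 = 19.778; σ = √19.778 = 4.447 hours.
Z = (37 − 28) / 4.447 = 2.024
P(T ≤ 37) = Φ(2.024) ≈ 0.979

0.979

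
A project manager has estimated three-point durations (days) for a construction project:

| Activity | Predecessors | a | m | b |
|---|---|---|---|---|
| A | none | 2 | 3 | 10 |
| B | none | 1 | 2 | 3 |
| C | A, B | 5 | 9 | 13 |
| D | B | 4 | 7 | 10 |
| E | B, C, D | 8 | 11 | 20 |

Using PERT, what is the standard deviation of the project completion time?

2.75 days

te_A = (2 + 4·3 + 10)/6 = 24/6 = 4; σ²_A = ((10−2)/6)² = 1.778
te_B = (1 + 4·2 + 3)/6 = 12/6 = 2; σ²_B = ((3−1)/6)² = 0.111
te_C = (5 + 4·9 + 13)/6 = 54/6 = 9; σ²_C = ((13−5)/6)² = 1.778
te_D = (4 + 4·7 + 10)/6 = 42/6 = 7; σ²_D = ((10−4)/6)² = 1.000
te_E = (8 + 4·11 + 20)/6 = 72/6 = 12; σ²_E = ((20−8)/6)² = 4.000

Forward pass:
ES_A = 0; EF_A = 4
ES_B = 0; EF_B = 2
ES_C = max(EF_A=4, EF_B=2) = 4; EF_C = 4+9 = 13
ES_D = 2; EF_D = 2+7 = 9
ES_E = max(EF_B=2, EF_C=13, EF_D=9) = 13; EF_E = 13+12 = 25
Expected project duration μ = 25 days. Critical path: A → C → E.

Variance along critical path = 1.778 + 1.778 + 4.000 = 7.556
σ = √7.556 = 2.749 days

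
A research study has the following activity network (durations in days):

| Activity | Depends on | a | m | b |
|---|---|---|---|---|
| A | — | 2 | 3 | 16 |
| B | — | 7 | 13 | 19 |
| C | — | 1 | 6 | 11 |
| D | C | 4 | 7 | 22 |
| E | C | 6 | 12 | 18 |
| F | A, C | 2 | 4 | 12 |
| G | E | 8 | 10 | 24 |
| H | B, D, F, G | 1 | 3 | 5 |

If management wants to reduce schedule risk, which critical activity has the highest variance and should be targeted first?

G

te_A = (2 + 4·3 + 16)/6 = 30/6 = 5; σ²_A = ((16−2)/6)² = 5.444
te_B = (7 + 4·13 + 19)/6 = 78/6 = 13; σ²_B = ((19−7)/6)² = 4.000
te_C = (1 + 4·6 + 11)/6 = 36/6 = 6; σ²_C = ((11−1)/6)² = 2.778
te_D = (4 + 4·7 + 22)/6 = 54/6 = 9; σ²_D = ((22−4)/6)² = 9.000
te_E = (6 + 4·12 + 18)/6 = 72/6 = 12; σ²_E = ((18−6)/6)² = 4.000
te_F = (2 + 4·4 + 12)/6 = 30/6 = 5; σ²_F = ((12−2)/6)² = 2.778
te_G = (8 + 4·10 + 24)/6 = 72/6 = 12; σ²_G = ((24−8)/6)² = 7.111
te_H = (1 + 4·3 + 5)/6 = 18/6 = 3; σ²_H = ((5−1)/6)² = 0.444

Forward pass:
ES_A = 0; EF_A = 5
ES_B = 0; EF_B = 13
ES_C = 0; EF_C = 6
ES_D = 6; EF_D = 6+9 = 15
ES_E = 6; EF_E = 6+12 = 18
ES_F = max(EF_A=5, EF_C=6) = 6; EF_F = 6+5 = 11
ES_G = 18; EF_G = 18+12 = 30
ES_H = max(EF_B=13, EF_D=15, EF_F=11, EF_G=30) = 30; EF_H = 30+3 = 33
Expected project duration μ = 33 days. Critical path: C → E → G → H.

Variances on critical path: σ²_C=2.778, σ²_E=4.000, σ²_G=7.111, σ²_H=0.444.
Largest is σ²_G = 7.111.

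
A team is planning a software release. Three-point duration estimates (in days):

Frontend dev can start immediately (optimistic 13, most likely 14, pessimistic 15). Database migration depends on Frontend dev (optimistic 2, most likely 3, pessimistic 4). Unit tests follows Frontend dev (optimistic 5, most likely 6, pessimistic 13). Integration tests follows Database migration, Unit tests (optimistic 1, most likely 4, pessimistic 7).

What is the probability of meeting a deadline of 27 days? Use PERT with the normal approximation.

0.880

te_Frontend dev = (13 + 4·14 + 15)/6 = 84/6 = 14; σ²_Frontend dev = ((15−13)/6)² = 0.111
te_Database migration = (2 + 4·3 + 4)/6 = 18/6 = 3; σ²_Database migration = ((4−2)/6)² = 0.111
te_Unit tests = (5 + 4·6 + 13)/6 = 42/6 = 7; σ²_Unit tests = ((13−5)/6)² = 1.778
te_Integration tests = (1 + 4·4 + 7)/6 = 24/6 = 4; σ²_Integration tests = ((7−1)/6)² = 1.000

Forward pass:
ES_Frontend dev = 0; EF_Frontend dev = 14
ES_Database migration = 14; EF_Database migration = 14+3 = 17
ES_Unit tests = 14; EF_Unit tests = 14+7 = 21
ES_Integration tests = max(EF_Database migration=17, EF_Unit tests=21) = 21; EF_Integration tests = 21+4 = 25
Expected project duration μ = 25 days. Critical path: Frontend dev → Unit tests → Integration tests.

Variance along critical path = 0.111 + 1.778 + 1.000 = 2.889; σ = √2.889 = 1.700 days.
Z = (27 − 25) / 1.700 = 1.177
P(T ≤ 27) = Φ(1.177) ≈ 0.880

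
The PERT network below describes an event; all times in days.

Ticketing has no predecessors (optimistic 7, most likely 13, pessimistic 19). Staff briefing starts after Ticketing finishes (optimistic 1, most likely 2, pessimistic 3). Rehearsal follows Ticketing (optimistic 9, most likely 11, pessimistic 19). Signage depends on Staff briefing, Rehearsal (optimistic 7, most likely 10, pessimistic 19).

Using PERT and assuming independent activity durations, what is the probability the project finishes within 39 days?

0.820

te_Ticketing = (7 + 4·13 + 19)/6 = 78/6 = 13; σ²_Ticketing = ((19−7)/6)² = 4.000
te_Staff briefing = (1 + 4·2 + 3)/6 = 12/6 = 2; σ²_Staff briefing = ((3−1)/6)² = 0.111
te_Rehearsal = (9 + 4·11 + 19)/6 = 72/6 = 12; σ²_Rehearsal = ((19−9)/6)² = 2.778
te_Signage = (7 + 4·10 + 19)/6 = 66/6 = 11; σ²_Signage = ((19−7)/6)² = 4.000

Forward pass:
ES_Ticketing = 0; EF_Ticketing = 13
ES_Staff briefing = 13; EF_Staff briefing = 13+2 = 15
ES_Rehearsal = 13; EF_Rehearsal = 13+12 = 25
ES_Signage = max(EF_Staff briefing=15, EF_Rehearsal=25) = 25; EF_Signage = 25+11 = 36
Expected project duration μ = 36 days. Critical path: Ticketing → Rehearsal → Signage.

Variance along critical path = 4.000 + 2.778 + 4.000 = 10.778; σ = √10.778 = 3.283 days.
Z = (39 − 36) / 3.283 = 0.914
P(T ≤ 39) = Φ(0.914) ≈ 0.820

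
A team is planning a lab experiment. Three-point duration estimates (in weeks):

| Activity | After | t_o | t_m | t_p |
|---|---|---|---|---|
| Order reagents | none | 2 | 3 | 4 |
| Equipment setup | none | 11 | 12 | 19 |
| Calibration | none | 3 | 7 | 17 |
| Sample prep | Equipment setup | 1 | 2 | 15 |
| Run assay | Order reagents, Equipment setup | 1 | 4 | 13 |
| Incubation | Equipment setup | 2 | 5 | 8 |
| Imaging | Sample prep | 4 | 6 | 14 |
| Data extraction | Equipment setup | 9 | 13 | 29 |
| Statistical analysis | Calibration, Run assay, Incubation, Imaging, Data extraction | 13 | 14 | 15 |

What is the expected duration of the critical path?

42 weeks

te_Order reagents = (2 + 4·3 + 4)/6 = 18/6 = 3
te_Equipment setup = (11 + 4·12 + 19)/6 = 78/6 = 13
te_Calibration = (3 + 4·7 + 17)/6 = 48/6 = 8
te_Sample prep = (1 + 4·2 + 15)/6 = 24/6 = 4
te_Run assay = (1 + 4·4 + 13)/6 = 30/6 = 5
te_Incubation = (2 + 4·5 + 8)/6 = 30/6 = 5
te_Imaging = (4 + 4·6 + 14)/6 = 42/6 = 7
te_Data extraction = (9 + 4·13 + 29)/6 = 90/6 = 15
te_Statistical analysis = (13 + 4·14 + 15)/6 = 84/6 = 14

Forward pass:
ES_Order reagents = 0; EF_Order reagents = 3
ES_Equipment setup = 0; EF_Equipment setup = 13
ES_Calibration = 0; EF_Calibration = 8
ES_Sample prep = 13; EF_Sample prep = 13+4 = 17
ES_Run assay = max(EF_Order reagents=3, EF_Equipment setup=13) = 13; EF_Run assay = 13+5 = 18
ES_Incubation = 13; EF_Incubation = 13+5 = 18
ES_Imaging = 17; EF_Imaging = 17+7 = 24
ES_Data extraction = 13; EF_Data extraction = 13+15 = 28
ES_Statistical analysis = max(EF_Calibration=8, EF_Run assay=18, EF_Incubation=18, EF_Imaging=24, EF_Data extraction=28) = 28; EF_Statistical analysis = 28+14 = 42
Expected project duration μ = 42 weeks. Critical path: Equipment setup → Data extraction → Statistical analysis.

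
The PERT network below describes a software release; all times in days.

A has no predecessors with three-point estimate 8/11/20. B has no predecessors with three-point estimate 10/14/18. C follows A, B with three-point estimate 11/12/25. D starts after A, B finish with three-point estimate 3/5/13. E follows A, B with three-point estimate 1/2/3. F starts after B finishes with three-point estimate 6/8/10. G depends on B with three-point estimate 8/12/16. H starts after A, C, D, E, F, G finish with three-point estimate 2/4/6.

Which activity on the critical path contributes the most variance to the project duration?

C

te_A = (8 + 4·11 + 20)/6 = 72/6 = 12; σ²_A = ((20−8)/6)² = 4.000
te_B = (10 + 4·14 + 18)/6 = 84/6 = 14; σ²_B = ((18−10)/6)² = 1.778
te_C = (11 + 4·12 + 25)/6 = 84/6 = 14; σ²_C = ((25−11)/6)² = 5.444
te_D = (3 + 4·5 + 13)/6 = 36/6 = 6; σ²_D = ((13−3)/6)² = 2.778
te_E = (1 + 4·2 + 3)/6 = 12/6 = 2; σ²_E = ((3−1)/6)² = 0.111
te_F = (6 + 4·8 + 10)/6 = 48/6 = 8; σ²_F = ((10−6)/6)² = 0.444
te_G = (8 + 4·12 + 16)/6 = 72/6 = 12; σ²_G = ((16−8)/6)² = 1.778
te_H = (2 + 4·4 + 6)/6 = 24/6 = 4; σ²_H = ((6−2)/6)² = 0.444

Forward pass:
ES_A = 0; EF_A = 12
ES_B = 0; EF_B = 14
ES_C = max(EF_A=12, EF_B=14) = 14; EF_C = 14+14 = 28
ES_D = max(EF_A=12, EF_B=14) = 14; EF_D = 14+6 = 20
ES_E = max(EF_A=12, EF_B=14) = 14; EF_E = 14+2 = 16
ES_F = 14; EF_F = 14+8 = 22
ES_G = 14; EF_G = 14+12 = 26
ES_H = max(EF_A=12, EF_C=28, EF_D=20, EF_E=16, EF_F=22, EF_G=26) = 28; EF_H = 28+4 = 32
Expected project duration μ = 32 days. Critical path: B → C → H.

Variances on critical path: σ²_B=1.778, σ²_C=5.444, σ²_H=0.444.
Largest is σ²_C = 5.444.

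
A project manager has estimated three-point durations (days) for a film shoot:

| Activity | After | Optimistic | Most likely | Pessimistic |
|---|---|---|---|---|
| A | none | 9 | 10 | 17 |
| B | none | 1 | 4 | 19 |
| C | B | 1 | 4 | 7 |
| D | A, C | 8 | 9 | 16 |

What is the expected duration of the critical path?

te_A = (9 + 4·10 + 17)/6 = 66/6 = 11
te_B = (1 + 4·4 + 19)/6 = 36/6 = 6
te_C = (1 + 4·4 + 7)/6 = 24/6 = 4
te_D = (8 + 4·9 + 16)/6 = 60/6 = 10

Forward pass:
ES_A = 0; EF_A = 11
ES_B = 0; EF_B = 6
ES_C = 6; EF_C = 6+4 = 10
ES_D = max(EF_A=11, EF_C=10) = 11; EF_D = 11+10 = 21
Expected project duration μ = 21 days. Critical path: A → D.

21 days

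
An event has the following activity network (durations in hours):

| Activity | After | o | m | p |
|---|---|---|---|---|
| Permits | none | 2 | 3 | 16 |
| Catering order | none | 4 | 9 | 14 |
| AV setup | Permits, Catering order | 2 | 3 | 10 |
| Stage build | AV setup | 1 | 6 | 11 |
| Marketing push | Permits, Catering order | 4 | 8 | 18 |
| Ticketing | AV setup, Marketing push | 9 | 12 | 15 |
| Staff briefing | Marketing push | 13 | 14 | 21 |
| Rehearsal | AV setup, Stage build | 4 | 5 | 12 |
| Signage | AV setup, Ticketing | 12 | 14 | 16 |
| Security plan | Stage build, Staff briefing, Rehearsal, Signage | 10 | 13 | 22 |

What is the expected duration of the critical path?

te_Permits = (2 + 4·3 + 16)/6 = 30/6 = 5
te_Catering order = (4 + 4·9 + 14)/6 = 54/6 = 9
te_AV setup = (2 + 4·3 + 10)/6 = 24/6 = 4
te_Stage build = (1 + 4·6 + 11)/6 = 36/6 = 6
te_Marketing push = (4 + 4·8 + 18)/6 = 54/6 = 9
te_Ticketing = (9 + 4·12 + 15)/6 = 72/6 = 12
te_Staff briefing = (13 + 4·14 + 21)/6 = 90/6 = 15
te_Rehearsal = (4 + 4·5 + 12)/6 = 36/6 = 6
te_Signage = (12 + 4·14 + 16)/6 = 84/6 = 14
te_Security plan = (10 + 4·13 + 22)/6 = 84/6 = 14

Forward pass:
ES_Permits = 0; EF_Permits = 5
ES_Catering order = 0; EF_Catering order = 9
ES_AV setup = max(EF_Permits=5, EF_Catering order=9) = 9; EF_AV setup = 9+4 = 13
ES_Stage build = 13; EF_Stage build = 13+6 = 19
ES_Marketing push = max(EF_Permits=5, EF_Catering order=9) = 9; EF_Marketing push = 9+9 = 18
ES_Ticketing = max(EF_AV setup=13, EF_Marketing push=18) = 18; EF_Ticketing = 18+12 = 30
ES_Staff briefing = 18; EF_Staff briefing = 18+15 = 33
ES_Rehearsal = max(EF_AV setup=13, EF_Stage build=19) = 19; EF_Rehearsal = 19+6 = 25
ES_Signage = max(EF_AV setup=13, EF_Ticketing=30) = 30; EF_Signage = 30+14 = 44
ES_Security plan = max(EF_Stage build=19, EF_Staff briefing=33, EF_Rehearsal=25, EF_Signage=44) = 44; EF_Security plan = 44+14 = 58
Expected project duration μ = 58 hours. Critical path: Catering order → Marketing push → Ticketing → Signage → Security plan.

58 hours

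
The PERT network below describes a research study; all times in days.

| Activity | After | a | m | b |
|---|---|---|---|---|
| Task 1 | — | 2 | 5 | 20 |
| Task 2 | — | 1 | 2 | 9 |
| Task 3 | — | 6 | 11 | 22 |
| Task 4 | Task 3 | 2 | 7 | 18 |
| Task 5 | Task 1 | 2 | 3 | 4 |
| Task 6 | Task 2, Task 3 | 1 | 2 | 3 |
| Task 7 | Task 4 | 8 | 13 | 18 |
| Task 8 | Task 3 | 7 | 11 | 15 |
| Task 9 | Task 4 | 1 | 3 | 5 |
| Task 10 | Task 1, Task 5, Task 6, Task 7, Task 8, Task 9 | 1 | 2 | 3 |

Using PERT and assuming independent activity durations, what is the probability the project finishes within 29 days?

0.073

te_Task 1 = (2 + 4·5 + 20)/6 = 42/6 = 7; σ²_Task 1 = ((20−2)/6)² = 9.000
te_Task 2 = (1 + 4·2 + 9)/6 = 18/6 = 3; σ²_Task 2 = ((9−1)/6)² = 1.778
te_Task 3 = (6 + 4·11 + 22)/6 = 72/6 = 12; σ²_Task 3 = ((22−6)/6)² = 7.111
te_Task 4 = (2 + 4·7 + 18)/6 = 48/6 = 8; σ²_Task 4 = ((18−2)/6)² = 7.111
te_Task 5 = (2 + 4·3 + 4)/6 = 18/6 = 3; σ²_Task 5 = ((4−2)/6)² = 0.111
te_Task 6 = (1 + 4·2 + 3)/6 = 12/6 = 2; σ²_Task 6 = ((3−1)/6)² = 0.111
te_Task 7 = (8 + 4·13 + 18)/6 = 78/6 = 13; σ²_Task 7 = ((18−8)/6)² = 2.778
te_Task 8 = (7 + 4·11 + 15)/6 = 66/6 = 11; σ²_Task 8 = ((15−7)/6)² = 1.778
te_Task 9 = (1 + 4·3 + 5)/6 = 18/6 = 3; σ²_Task 9 = ((5−1)/6)² = 0.444
te_Task 10 = (1 + 4·2 + 3)/6 = 12/6 = 2; σ²_Task 10 = ((3−1)/6)² = 0.111

Forward pass:
ES_Task 1 = 0; EF_Task 1 = 7
ES_Task 2 = 0; EF_Task 2 = 3
ES_Task 3 = 0; EF_Task 3 = 12
ES_Task 4 = 12; EF_Task 4 = 12+8 = 20
ES_Task 5 = 7; EF_Task 5 = 7+3 = 10
ES_Task 6 = max(EF_Task 2=3, EF_Task 3=12) = 12; EF_Task 6 = 12+2 = 14
ES_Task 7 = 20; EF_Task 7 = 20+13 = 33
ES_Task 8 = 12; EF_Task 8 = 12+11 = 23
ES_Task 9 = 20; EF_Task 9 = 20+3 = 23
ES_Task 10 = max(EF_Task 1=7, EF_Task 5=10, EF_Task 6=14, EF_Task 7=33, EF_Task 8=23, EF_Task 9=23) = 33; EF_Task 10 = 33+2 = 35
Expected project duration μ = 35 days. Critical path: Task 3 → Task 4 → Task 7 → Task 10.

Variance along critical path = 7.111 + 7.111 + 2.778 + 0.111 = 17.111; σ = √17.111 = 4.137 days.
Z = (29 − 35) / 4.137 = -1.450
P(T ≤ 29) = Φ(-1.450) ≈ 0.073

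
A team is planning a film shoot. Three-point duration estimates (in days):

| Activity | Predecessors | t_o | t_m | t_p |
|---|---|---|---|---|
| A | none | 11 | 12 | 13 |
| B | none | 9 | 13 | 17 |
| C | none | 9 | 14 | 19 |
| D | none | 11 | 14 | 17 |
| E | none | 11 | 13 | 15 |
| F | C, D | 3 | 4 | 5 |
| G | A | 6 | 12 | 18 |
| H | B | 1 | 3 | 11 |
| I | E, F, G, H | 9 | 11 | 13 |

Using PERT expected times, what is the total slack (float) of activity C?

te_A = (11 + 4·12 + 13)/6 = 72/6 = 12
te_B = (9 + 4·13 + 17)/6 = 78/6 = 13
te_C = (9 + 4·14 + 19)/6 = 84/6 = 14
te_D = (11 + 4·14 + 17)/6 = 84/6 = 14
te_E = (11 + 4·13 + 15)/6 = 78/6 = 13
te_F = (3 + 4·4 + 5)/6 = 24/6 = 4
te_G = (6 + 4·12 + 18)/6 = 72/6 = 12
te_H = (1 + 4·3 + 11)/6 = 24/6 = 4
te_I = (9 + 4·11 + 13)/6 = 66/6 = 11

Forward pass:
ES_A = 0; EF_A = 12
ES_B = 0; EF_B = 13
ES_C = 0; EF_C = 14
ES_D = 0; EF_D = 14
ES_E = 0; EF_E = 13
ES_F = max(EF_C=14, EF_D=14) = 14; EF_F = 14+4 = 18
ES_G = 12; EF_G = 12+12 = 24
ES_H = 13; EF_H = 13+4 = 17
ES_I = max(EF_E=13, EF_F=18, EF_G=24, EF_H=17) = 24; EF_I = 24+11 = 35
Expected project duration μ = 35 days. Critical path: A → G → I.

Backward pass:
LF_I = 35; LS_I = 35−11 = 24
LF_H = LS_I = 24; LS_H = 24−4 = 20
LF_G = LS_I = 24; LS_G = 24−12 = 12
LF_F = LS_I = 24; LS_F = 24−4 = 20
LF_E = LS_I = 24; LS_E = 24−13 = 11
LF_D = LS_F = 20; LS_D = 20−14 = 6
LF_C = LS_F = 20; LS_C = 20−14 = 6
LF_B = LS_H = 20; LS_B = 20−13 = 7
LF_A = LS_G = 12; LS_A = 12−12 = 0
Slack_C = LS_C − ES_C = 6 − 0 = 6

6 days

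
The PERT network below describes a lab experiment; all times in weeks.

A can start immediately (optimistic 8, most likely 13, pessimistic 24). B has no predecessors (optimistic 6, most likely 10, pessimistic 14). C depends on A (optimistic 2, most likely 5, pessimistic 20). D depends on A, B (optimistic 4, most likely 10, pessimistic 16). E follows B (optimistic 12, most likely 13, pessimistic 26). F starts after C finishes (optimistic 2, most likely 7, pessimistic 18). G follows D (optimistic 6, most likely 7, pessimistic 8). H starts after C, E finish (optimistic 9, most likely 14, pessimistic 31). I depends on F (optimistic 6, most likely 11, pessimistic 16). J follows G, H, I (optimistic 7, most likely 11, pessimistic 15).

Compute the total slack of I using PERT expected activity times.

1 weeks

te_A = (8 + 4·13 + 24)/6 = 84/6 = 14
te_B = (6 + 4·10 + 14)/6 = 60/6 = 10
te_C = (2 + 4·5 + 20)/6 = 42/6 = 7
te_D = (4 + 4·10 + 16)/6 = 60/6 = 10
te_E = (12 + 4·13 + 26)/6 = 90/6 = 15
te_F = (2 + 4·7 + 18)/6 = 48/6 = 8
te_G = (6 + 4·7 + 8)/6 = 42/6 = 7
te_H = (9 + 4·14 + 31)/6 = 96/6 = 16
te_I = (6 + 4·11 + 16)/6 = 66/6 = 11
te_J = (7 + 4·11 + 15)/6 = 66/6 = 11

Forward pass:
ES_A = 0; EF_A = 14
ES_B = 0; EF_B = 10
ES_C = 14; EF_C = 14+7 = 21
ES_D = max(EF_A=14, EF_B=10) = 14; EF_D = 14+10 = 24
ES_E = 10; EF_E = 10+15 = 25
ES_F = 21; EF_F = 21+8 = 29
ES_G = 24; EF_G = 24+7 = 31
ES_H = max(EF_C=21, EF_E=25) = 25; EF_H = 25+16 = 41
ES_I = 29; EF_I = 29+11 = 40
ES_J = max(EF_G=31, EF_H=41, EF_I=40) = 41; EF_J = 41+11 = 52
Expected project duration μ = 52 weeks. Critical path: B → E → H → J.

Backward pass:
LF_J = 52; LS_J = 52−11 = 41
LF_I = LS_J = 41; LS_I = 41−11 = 30
LF_H = LS_J = 41; LS_H = 41−16 = 25
LF_G = LS_J = 41; LS_G = 41−7 = 34
LF_F = LS_I = 30; LS_F = 30−8 = 22
LF_E = LS_H = 25; LS_E = 25−15 = 10
LF_D = LS_G = 34; LS_D = 34−10 = 24
LF_C = min(LS_F=22, LS_H=25) = 22; LS_C = 22−7 = 15
LF_B = min(LS_D=24, LS_E=10) = 10; LS_B = 10−10 = 0
LF_A = min(LS_C=15, LS_D=24) = 15; LS_A = 15−14 = 1
Slack_I = LS_I − ES_I = 30 − 29 = 1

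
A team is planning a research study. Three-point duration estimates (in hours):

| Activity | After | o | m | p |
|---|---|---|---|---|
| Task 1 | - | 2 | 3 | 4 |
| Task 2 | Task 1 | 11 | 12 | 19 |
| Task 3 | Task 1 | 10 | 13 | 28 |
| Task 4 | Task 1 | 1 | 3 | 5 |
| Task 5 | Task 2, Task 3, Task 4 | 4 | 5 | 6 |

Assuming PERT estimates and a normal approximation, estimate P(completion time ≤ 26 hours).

0.838

te_Task 1 = (2 + 4·3 + 4)/6 = 18/6 = 3; σ²_Task 1 = ((4−2)/6)² = 0.111
te_Task 2 = (11 + 4·12 + 19)/6 = 78/6 = 13; σ²_Task 2 = ((19−11)/6)² = 1.778
te_Task 3 = (10 + 4·13 + 28)/6 = 90/6 = 15; σ²_Task 3 = ((28−10)/6)² = 9.000
te_Task 4 = (1 + 4·3 + 5)/6 = 18/6 = 3; σ²_Task 4 = ((5−1)/6)² = 0.444
te_Task 5 = (4 + 4·5 + 6)/6 = 30/6 = 5; σ²_Task 5 = ((6−4)/6)² = 0.111

Forward pass:
ES_Task 1 = 0; EF_Task 1 = 3
ES_Task 2 = 3; EF_Task 2 = 3+13 = 16
ES_Task 3 = 3; EF_Task 3 = 3+15 = 18
ES_Task 4 = 3; EF_Task 4 = 3+3 = 6
ES_Task 5 = max(EF_Task 2=16, EF_Task 3=18, EF_Task 4=6) = 18; EF_Task 5 = 18+5 = 23
Expected project duration μ = 23 hours. Critical path: Task 1 → Task 3 → Task 5.

Variance along critical path = 0.111 + 9.000 + 0.111 = 9.222; σ = √9.222 = 3.037 hours.
Z = (26 − 23) / 3.037 = 0.988
P(T ≤ 26) = Φ(0.988) ≈ 0.838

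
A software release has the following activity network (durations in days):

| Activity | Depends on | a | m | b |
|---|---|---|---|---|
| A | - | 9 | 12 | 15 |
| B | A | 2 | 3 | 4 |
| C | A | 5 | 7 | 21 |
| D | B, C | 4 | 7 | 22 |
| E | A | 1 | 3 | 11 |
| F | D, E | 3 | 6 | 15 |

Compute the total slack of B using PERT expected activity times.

6 days

te_A = (9 + 4·12 + 15)/6 = 72/6 = 12
te_B = (2 + 4·3 + 4)/6 = 18/6 = 3
te_C = (5 + 4·7 + 21)/6 = 54/6 = 9
te_D = (4 + 4·7 + 22)/6 = 54/6 = 9
te_E = (1 + 4·3 + 11)/6 = 24/6 = 4
te_F = (3 + 4·6 + 15)/6 = 42/6 = 7

Forward pass:
ES_A = 0; EF_A = 12
ES_B = 12; EF_B = 12+3 = 15
ES_C = 12; EF_C = 12+9 = 21
ES_D = max(EF_B=15, EF_C=21) = 21; EF_D = 21+9 = 30
ES_E = 12; EF_E = 12+4 = 16
ES_F = max(EF_D=30, EF_E=16) = 30; EF_F = 30+7 = 37
Expected project duration μ = 37 days. Critical path: A → C → D → F.

Backward pass:
LF_F = 37; LS_F = 37−7 = 30
LF_E = LS_F = 30; LS_E = 30−4 = 26
LF_D = LS_F = 30; LS_D = 30−9 = 21
LF_C = LS_D = 21; LS_C = 21−9 = 12
LF_B = LS_D = 21; LS_B = 21−3 = 18
LF_A = min(LS_B=18, LS_C=12, LS_E=26) = 12; LS_A = 12−12 = 0
Slack_B = LS_B − ES_B = 18 − 12 = 6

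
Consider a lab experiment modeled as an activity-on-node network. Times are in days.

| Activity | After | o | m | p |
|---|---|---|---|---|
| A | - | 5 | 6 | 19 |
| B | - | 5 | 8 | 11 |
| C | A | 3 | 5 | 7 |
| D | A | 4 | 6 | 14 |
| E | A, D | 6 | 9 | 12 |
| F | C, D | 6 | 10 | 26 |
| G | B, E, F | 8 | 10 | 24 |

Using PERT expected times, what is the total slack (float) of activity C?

te_A = (5 + 4·6 + 19)/6 = 48/6 = 8
te_B = (5 + 4·8 + 11)/6 = 48/6 = 8
te_C = (3 + 4·5 + 7)/6 = 30/6 = 5
te_D = (4 + 4·6 + 14)/6 = 42/6 = 7
te_E = (6 + 4·9 + 12)/6 = 54/6 = 9
te_F = (6 + 4·10 + 26)/6 = 72/6 = 12
te_G = (8 + 4·10 + 24)/6 = 72/6 = 12

Forward pass:
ES_A = 0; EF_A = 8
ES_B = 0; EF_B = 8
ES_C = 8; EF_C = 8+5 = 13
ES_D = 8; EF_D = 8+7 = 15
ES_E = max(EF_A=8, EF_D=15) = 15; EF_E = 15+9 = 24
ES_F = max(EF_C=13, EF_D=15) = 15; EF_F = 15+12 = 27
ES_G = max(EF_B=8, EF_E=24, EF_F=27) = 27; EF_G = 27+12 = 39
Expected project duration μ = 39 days. Critical path: A → D → F → G.

Backward pass:
LF_G = 39; LS_G = 39−12 = 27
LF_F = LS_G = 27; LS_F = 27−12 = 15
LF_E = LS_G = 27; LS_E = 27−9 = 18
LF_D = min(LS_E=18, LS_F=15) = 15; LS_D = 15−7 = 8
LF_C = LS_F = 15; LS_C = 15−5 = 10
LF_B = LS_G = 27; LS_B = 27−8 = 19
LF_A = min(LS_C=10, LS_D=8, LS_E=18) = 8; LS_A = 8−8 = 0
Slack_C = LS_C − ES_C = 10 − 8 = 2

2 days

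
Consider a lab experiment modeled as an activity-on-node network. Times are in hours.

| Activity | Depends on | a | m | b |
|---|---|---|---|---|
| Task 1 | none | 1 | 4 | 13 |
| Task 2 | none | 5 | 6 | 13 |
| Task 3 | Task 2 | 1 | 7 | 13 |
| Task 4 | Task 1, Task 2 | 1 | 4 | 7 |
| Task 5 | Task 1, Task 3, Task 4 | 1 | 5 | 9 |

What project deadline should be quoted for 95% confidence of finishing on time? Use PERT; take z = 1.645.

te_Task 1 = (1 + 4·4 + 13)/6 = 30/6 = 5; σ²_Task 1 = ((13−1)/6)² = 4.000
te_Task 2 = (5 + 4·6 + 13)/6 = 42/6 = 7; σ²_Task 2 = ((13−5)/6)² = 1.778
te_Task 3 = (1 + 4·7 + 13)/6 = 42/6 = 7; σ²_Task 3 = ((13−1)/6)² = 4.000
te_Task 4 = (1 + 4·4 + 7)/6 = 24/6 = 4; σ²_Task 4 = ((7−1)/6)² = 1.000
te_Task 5 = (1 + 4·5 + 9)/6 = 30/6 = 5; σ²_Task 5 = ((9−1)/6)² = 1.778

Forward pass:
ES_Task 1 = 0; EF_Task 1 = 5
ES_Task 2 = 0; EF_Task 2 = 7
ES_Task 3 = 7; EF_Task 3 = 7+7 = 14
ES_Task 4 = max(EF_Task 1=5, EF_Task 2=7) = 7; EF_Task 4 = 7+4 = 11
ES_Task 5 = max(EF_Task 1=5, EF_Task 3=14, EF_Task 4=11) = 14; EF_Task 5 = 14+5 = 19
Expected project duration μ = 19 hours. Critical path: Task 2 → Task 3 → Task 5.

Variance along critical path = 1.778 + 4.000 + 1.778 = 7.556; σ = 2.749 hours.
D = μ + z·σ = 19 + 1.645·2.749 = 23.5 hours

23.5 hours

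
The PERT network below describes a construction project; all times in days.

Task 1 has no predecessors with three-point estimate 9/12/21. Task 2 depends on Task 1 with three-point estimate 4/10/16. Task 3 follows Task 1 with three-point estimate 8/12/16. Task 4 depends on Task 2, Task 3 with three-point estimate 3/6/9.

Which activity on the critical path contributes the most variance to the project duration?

te_Task 1 = (9 + 4·12 + 21)/6 = 78/6 = 13; σ²_Task 1 = ((21−9)/6)² = 4.000
te_Task 2 = (4 + 4·10 + 16)/6 = 60/6 = 10; σ²_Task 2 = ((16−4)/6)² = 4.000
te_Task 3 = (8 + 4·12 + 16)/6 = 72/6 = 12; σ²_Task 3 = ((16−8)/6)² = 1.778
te_Task 4 = (3 + 4·6 + 9)/6 = 36/6 = 6; σ²_Task 4 = ((9−3)/6)² = 1.000

Forward pass:
ES_Task 1 = 0; EF_Task 1 = 13
ES_Task 2 = 13; EF_Task 2 = 13+10 = 23
ES_Task 3 = 13; EF_Task 3 = 13+12 = 25
ES_Task 4 = max(EF_Task 2=23, EF_Task 3=25) = 25; EF_Task 4 = 25+6 = 31
Expected project duration μ = 31 days. Critical path: Task 1 → Task 3 → Task 4.

Variances on critical path: σ²_Task 1=4.000, σ²_Task 3=1.778, σ²_Task 4=1.000.
Largest is σ²_Task 1 = 4.000.

Task 1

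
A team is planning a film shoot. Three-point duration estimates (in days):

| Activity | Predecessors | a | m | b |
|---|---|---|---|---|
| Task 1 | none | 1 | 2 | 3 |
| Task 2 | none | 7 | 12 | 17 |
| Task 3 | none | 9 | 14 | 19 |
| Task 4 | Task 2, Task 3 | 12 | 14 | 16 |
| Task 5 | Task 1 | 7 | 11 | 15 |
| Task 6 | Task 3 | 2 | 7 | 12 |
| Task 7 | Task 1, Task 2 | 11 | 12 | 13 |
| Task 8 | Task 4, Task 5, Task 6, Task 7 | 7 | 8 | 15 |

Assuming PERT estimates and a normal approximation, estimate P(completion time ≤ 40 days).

te_Task 1 = (1 + 4·2 + 3)/6 = 12/6 = 2; σ²_Task 1 = ((3−1)/6)² = 0.111
te_Task 2 = (7 + 4·12 + 17)/6 = 72/6 = 12; σ²_Task 2 = ((17−7)/6)² = 2.778
te_Task 3 = (9 + 4·14 + 19)/6 = 84/6 = 14; σ²_Task 3 = ((19−9)/6)² = 2.778
te_Task 4 = (12 + 4·14 + 16)/6 = 84/6 = 14; σ²_Task 4 = ((16−12)/6)² = 0.444
te_Task 5 = (7 + 4·11 + 15)/6 = 66/6 = 11; σ²_Task 5 = ((15−7)/6)² = 1.778
te_Task 6 = (2 + 4·7 + 12)/6 = 42/6 = 7; σ²_Task 6 = ((12−2)/6)² = 2.778
te_Task 7 = (11 + 4·12 + 13)/6 = 72/6 = 12; σ²_Task 7 = ((13−11)/6)² = 0.111
te_Task 8 = (7 + 4·8 + 15)/6 = 54/6 = 9; σ²_Task 8 = ((15−7)/6)² = 1.778

Forward pass:
ES_Task 1 = 0; EF_Task 1 = 2
ES_Task 2 = 0; EF_Task 2 = 12
ES_Task 3 = 0; EF_Task 3 = 14
ES_Task 4 = max(EF_Task 2=12, EF_Task 3=14) = 14; EF_Task 4 = 14+14 = 28
ES_Task 5 = 2; EF_Task 5 = 2+11 = 13
ES_Task 6 = 14; EF_Task 6 = 14+7 = 21
ES_Task 7 = max(EF_Task 1=2, EF_Task 2=12) = 12; EF_Task 7 = 12+12 = 24
ES_Task 8 = max(EF_Task 4=28, EF_Task 5=13, EF_Task 6=21, EF_Task 7=24) = 28; EF_Task 8 = 28+9 = 37
Expected project duration μ = 37 days. Critical path: Task 3 → Task 4 → Task 8.

Variance along critical path = 2.778 + 0.444 + 1.778 = 5.000; σ = √5.000 = 2.236 days.
Z = (40 − 37) / 2.236 = 1.342
P(T ≤ 40) = Φ(1.342) ≈ 0.910

0.910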